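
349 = 349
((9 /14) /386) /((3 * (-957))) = -1 /1723876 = -0.00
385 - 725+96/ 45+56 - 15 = -4453/ 15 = -296.87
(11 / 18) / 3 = 11 / 54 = 0.20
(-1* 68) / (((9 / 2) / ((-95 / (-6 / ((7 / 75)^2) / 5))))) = -63308 / 6075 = -10.42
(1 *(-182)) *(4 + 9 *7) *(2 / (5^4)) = -24388 / 625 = -39.02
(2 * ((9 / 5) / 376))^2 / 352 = 0.00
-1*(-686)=686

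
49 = 49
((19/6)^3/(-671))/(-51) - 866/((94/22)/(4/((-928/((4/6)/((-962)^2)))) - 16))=944877038392326761/291368413345581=3242.89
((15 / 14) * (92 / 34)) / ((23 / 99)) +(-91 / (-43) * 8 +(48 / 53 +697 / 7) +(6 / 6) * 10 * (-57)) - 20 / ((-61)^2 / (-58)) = -443821257952 / 1009138921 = -439.80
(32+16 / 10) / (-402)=-28 / 335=-0.08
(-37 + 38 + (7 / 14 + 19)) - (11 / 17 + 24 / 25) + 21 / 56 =65511 / 3400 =19.27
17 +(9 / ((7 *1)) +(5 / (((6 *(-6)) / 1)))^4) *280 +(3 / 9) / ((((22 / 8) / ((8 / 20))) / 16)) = 4363515797 / 11547360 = 377.88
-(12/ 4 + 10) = -13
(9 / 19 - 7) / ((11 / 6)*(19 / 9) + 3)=-6696 / 7049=-0.95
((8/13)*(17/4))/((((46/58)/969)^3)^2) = 16742085933600075881586832434/1924466557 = 8699598271896639605.56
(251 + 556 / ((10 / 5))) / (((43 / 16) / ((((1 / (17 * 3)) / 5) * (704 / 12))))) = 1489664 / 32895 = 45.29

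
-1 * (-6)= 6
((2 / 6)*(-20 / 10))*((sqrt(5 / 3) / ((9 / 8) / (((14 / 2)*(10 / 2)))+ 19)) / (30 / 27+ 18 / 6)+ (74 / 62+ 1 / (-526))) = -6477 / 8153-560*sqrt(15) / 197173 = -0.81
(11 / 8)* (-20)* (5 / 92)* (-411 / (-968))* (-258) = 1325475 / 8096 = 163.72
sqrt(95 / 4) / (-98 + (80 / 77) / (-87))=-0.05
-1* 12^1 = -12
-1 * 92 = -92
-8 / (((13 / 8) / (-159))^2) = -12943872 / 169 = -76590.96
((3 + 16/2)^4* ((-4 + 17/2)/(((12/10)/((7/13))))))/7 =219615/52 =4223.37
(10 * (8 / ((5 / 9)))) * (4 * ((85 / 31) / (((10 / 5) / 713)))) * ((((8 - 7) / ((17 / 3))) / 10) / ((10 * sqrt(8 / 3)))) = 608.45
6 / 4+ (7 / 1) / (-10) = 4 / 5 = 0.80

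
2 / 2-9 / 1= -8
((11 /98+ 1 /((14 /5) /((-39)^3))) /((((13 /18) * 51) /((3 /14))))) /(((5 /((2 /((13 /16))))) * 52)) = -74741544 /64053535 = -1.17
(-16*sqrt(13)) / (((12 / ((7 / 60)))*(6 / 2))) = -7*sqrt(13) / 135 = -0.19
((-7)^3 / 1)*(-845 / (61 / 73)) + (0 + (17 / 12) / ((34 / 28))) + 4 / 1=126949621 / 366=346856.89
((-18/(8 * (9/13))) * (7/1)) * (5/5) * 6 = -273/2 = -136.50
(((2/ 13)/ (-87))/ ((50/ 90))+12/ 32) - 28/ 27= -270851/ 407160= -0.67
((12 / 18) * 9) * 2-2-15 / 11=95 / 11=8.64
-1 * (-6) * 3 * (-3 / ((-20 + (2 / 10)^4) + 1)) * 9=50625 / 1979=25.58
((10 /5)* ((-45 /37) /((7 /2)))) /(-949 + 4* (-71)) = 0.00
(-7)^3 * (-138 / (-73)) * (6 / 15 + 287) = -68018958 / 365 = -186353.31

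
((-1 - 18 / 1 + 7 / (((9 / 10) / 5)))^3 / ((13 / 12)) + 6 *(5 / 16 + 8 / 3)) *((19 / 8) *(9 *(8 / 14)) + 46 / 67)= 2226373261085 / 23705136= 93919.45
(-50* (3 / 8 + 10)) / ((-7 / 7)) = 2075 / 4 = 518.75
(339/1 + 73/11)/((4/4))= 3802/11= 345.64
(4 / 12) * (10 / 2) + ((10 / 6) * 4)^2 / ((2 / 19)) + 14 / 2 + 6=3932 / 9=436.89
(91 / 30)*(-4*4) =-728 / 15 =-48.53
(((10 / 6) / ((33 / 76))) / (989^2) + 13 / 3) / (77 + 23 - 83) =419614289 / 1646177643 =0.25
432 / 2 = 216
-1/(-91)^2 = -1/8281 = -0.00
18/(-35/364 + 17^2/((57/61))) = 53352/916423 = 0.06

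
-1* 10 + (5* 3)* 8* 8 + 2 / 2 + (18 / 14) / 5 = 33294 / 35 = 951.26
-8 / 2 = -4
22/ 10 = 11/ 5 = 2.20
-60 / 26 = -30 / 13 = -2.31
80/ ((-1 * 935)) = -16/ 187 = -0.09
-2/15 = -0.13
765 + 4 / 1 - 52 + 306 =1023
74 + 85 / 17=79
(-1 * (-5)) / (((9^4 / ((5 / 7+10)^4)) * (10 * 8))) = 390625 / 3111696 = 0.13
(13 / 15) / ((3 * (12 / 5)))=0.12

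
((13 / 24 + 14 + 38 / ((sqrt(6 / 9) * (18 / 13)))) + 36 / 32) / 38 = 47 / 114 + 13 * sqrt(6) / 36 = 1.30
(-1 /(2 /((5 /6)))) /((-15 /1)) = 1 /36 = 0.03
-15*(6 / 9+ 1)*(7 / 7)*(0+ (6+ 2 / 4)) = -325 / 2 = -162.50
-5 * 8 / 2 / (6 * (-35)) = 2 / 21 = 0.10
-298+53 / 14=-4119 / 14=-294.21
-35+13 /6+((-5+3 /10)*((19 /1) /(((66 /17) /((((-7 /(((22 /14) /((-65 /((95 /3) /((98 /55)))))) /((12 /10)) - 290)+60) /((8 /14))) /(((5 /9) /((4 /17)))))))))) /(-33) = -1543189442723 /845961245250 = -1.82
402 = 402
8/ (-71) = -8/ 71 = -0.11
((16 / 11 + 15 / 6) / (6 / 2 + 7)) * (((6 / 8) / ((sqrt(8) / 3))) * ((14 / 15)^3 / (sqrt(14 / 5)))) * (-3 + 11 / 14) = -6293 * sqrt(35) / 110000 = -0.34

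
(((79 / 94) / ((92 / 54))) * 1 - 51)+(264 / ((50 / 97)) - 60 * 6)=10988721 / 108100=101.65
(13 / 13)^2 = 1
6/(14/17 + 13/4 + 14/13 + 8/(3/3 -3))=1768/339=5.22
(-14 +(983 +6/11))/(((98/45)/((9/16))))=250.42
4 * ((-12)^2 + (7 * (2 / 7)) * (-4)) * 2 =1088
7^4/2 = 2401/2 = 1200.50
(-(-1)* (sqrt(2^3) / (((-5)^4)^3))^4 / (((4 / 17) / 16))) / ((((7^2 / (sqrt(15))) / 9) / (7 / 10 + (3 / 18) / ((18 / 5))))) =438464* sqrt(15) / 2611244553918368183076381683349609375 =0.00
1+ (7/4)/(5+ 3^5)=999/992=1.01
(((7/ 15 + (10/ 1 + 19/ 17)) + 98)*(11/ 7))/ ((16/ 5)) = 5489/ 102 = 53.81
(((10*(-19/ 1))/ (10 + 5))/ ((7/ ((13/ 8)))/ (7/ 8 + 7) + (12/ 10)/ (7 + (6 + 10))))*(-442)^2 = -16647943260/ 4031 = -4129978.48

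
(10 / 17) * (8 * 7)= 32.94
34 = 34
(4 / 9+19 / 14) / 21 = 227 / 2646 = 0.09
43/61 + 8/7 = 789/427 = 1.85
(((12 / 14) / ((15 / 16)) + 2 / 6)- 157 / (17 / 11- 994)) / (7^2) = 537154 / 18722655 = 0.03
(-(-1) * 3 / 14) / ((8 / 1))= 3 / 112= 0.03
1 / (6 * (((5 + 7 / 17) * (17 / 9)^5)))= 19683 / 15367864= 0.00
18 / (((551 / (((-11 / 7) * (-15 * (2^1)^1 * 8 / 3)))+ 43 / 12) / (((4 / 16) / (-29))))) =-11880 / 609899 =-0.02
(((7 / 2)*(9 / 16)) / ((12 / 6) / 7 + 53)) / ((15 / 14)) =1029 / 29840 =0.03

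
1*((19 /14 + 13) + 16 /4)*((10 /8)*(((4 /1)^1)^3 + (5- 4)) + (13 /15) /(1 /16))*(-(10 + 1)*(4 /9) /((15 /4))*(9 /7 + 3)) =-64534756 /6615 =-9755.82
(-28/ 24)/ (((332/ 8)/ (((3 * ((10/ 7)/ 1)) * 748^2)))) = -5595040/ 83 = -67410.12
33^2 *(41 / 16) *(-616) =-3437973 / 2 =-1718986.50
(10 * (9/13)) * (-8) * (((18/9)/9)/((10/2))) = -32/13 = -2.46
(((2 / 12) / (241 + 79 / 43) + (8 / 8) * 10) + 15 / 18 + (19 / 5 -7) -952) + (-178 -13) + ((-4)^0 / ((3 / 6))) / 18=-1135.25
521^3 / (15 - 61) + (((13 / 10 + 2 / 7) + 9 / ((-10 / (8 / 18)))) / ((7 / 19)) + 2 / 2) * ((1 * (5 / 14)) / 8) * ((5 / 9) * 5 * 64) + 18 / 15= -727601607841 / 236670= -3074329.69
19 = 19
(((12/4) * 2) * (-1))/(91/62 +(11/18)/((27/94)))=-1.67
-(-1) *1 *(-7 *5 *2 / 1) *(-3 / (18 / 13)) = 455 / 3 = 151.67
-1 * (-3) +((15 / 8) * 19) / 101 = 2709 / 808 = 3.35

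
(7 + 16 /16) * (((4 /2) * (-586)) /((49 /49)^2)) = -9376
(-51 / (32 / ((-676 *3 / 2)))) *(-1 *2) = -25857 / 8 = -3232.12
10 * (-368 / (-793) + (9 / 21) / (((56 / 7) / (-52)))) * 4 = -515500 / 5551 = -92.87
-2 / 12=-0.17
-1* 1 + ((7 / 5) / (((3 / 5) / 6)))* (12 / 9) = 53 / 3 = 17.67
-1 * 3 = -3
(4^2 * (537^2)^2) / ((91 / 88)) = 1286644018315.25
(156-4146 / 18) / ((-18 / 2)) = 223 / 27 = 8.26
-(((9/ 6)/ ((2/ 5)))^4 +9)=-52929/ 256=-206.75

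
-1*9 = -9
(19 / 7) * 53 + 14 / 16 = 8105 / 56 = 144.73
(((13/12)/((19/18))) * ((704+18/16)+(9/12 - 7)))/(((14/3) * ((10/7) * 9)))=11.95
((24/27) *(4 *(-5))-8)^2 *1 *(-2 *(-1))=107648/81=1328.99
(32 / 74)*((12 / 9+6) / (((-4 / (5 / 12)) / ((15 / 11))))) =-50 / 111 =-0.45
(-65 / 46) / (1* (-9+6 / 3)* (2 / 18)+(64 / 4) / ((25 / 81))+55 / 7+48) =-102375 / 7746308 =-0.01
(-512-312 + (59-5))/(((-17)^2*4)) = -385/578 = -0.67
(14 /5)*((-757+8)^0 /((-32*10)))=-0.01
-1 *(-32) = 32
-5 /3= -1.67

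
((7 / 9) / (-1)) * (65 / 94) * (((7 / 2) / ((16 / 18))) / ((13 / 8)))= -1.30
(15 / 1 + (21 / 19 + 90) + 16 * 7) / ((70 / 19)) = 296 / 5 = 59.20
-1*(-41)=41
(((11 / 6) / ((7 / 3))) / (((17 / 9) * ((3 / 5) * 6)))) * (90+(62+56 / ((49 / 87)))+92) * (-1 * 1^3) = -39.68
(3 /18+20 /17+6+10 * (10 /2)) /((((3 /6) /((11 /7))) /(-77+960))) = 56811337 /357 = 159135.40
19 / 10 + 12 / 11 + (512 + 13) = 58079 / 110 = 527.99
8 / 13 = 0.62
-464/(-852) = 116/213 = 0.54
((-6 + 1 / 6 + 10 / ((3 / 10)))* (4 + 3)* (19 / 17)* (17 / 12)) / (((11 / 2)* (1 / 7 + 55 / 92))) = 74.82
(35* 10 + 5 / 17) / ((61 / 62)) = 369210 / 1037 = 356.04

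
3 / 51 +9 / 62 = 215 / 1054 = 0.20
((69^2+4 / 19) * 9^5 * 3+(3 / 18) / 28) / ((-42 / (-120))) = 13461209211335 / 5586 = 2409811888.89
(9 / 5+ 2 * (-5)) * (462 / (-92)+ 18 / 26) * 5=106149 / 598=177.51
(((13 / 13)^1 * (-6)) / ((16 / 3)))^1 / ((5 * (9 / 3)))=-3 / 40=-0.08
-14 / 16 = -7 / 8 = -0.88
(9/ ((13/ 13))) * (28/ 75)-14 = -266/ 25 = -10.64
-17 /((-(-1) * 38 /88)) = -748 /19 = -39.37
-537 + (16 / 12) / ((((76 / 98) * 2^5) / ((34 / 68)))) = -979439 / 1824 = -536.97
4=4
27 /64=0.42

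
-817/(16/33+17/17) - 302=-41759/49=-852.22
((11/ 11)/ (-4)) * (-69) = 17.25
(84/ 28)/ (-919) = -3/ 919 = -0.00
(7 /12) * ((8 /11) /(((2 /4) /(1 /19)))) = 28 /627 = 0.04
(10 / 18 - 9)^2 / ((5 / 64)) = 369664 / 405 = 912.75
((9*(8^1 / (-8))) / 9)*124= -124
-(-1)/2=1/2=0.50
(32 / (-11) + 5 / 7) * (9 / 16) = -1521 / 1232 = -1.23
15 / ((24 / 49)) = 245 / 8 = 30.62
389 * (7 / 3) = 2723 / 3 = 907.67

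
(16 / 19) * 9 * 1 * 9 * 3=3888 / 19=204.63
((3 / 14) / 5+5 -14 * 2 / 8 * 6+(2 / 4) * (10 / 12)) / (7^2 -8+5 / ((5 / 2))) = -6527 / 18060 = -0.36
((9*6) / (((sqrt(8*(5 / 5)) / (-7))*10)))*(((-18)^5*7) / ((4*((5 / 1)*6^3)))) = 2893401*sqrt(2) / 100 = 40918.87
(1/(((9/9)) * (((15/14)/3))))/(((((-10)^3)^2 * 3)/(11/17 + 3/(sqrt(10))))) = 77/127500000 + 7 * sqrt(10)/25000000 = 0.00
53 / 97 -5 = -432 / 97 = -4.45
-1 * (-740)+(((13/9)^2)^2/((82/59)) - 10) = 394426559/538002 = 733.13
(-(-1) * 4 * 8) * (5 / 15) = 32 / 3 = 10.67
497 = 497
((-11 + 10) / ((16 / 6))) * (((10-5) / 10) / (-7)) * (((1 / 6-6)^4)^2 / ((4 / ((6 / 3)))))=321696484375 / 17915904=17955.92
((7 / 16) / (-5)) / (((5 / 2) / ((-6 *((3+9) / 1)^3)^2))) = -94058496 / 25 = -3762339.84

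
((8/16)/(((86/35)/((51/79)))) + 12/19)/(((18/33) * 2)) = 722227/1032688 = 0.70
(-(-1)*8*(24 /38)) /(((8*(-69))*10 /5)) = -2 /437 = -0.00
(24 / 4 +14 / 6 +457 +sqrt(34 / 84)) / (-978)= -698 / 1467-sqrt(714) / 41076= -0.48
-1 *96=-96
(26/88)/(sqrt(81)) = 13/396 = 0.03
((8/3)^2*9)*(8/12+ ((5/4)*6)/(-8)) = -52/3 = -17.33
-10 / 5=-2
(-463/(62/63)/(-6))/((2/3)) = 29169/248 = 117.62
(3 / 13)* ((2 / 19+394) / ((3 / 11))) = 6336 / 19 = 333.47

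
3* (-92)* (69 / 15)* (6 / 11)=-38088 / 55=-692.51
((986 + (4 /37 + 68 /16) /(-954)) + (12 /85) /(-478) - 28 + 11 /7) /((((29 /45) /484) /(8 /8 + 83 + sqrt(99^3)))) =13987390011908346 /231058747 + 692375805589463127 * sqrt(11) /3234822458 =770420711.98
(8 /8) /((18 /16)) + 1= 17 /9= 1.89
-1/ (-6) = 1/ 6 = 0.17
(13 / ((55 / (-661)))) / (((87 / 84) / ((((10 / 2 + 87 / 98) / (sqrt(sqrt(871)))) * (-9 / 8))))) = 3432573 * 871^(3 / 4) / 2992220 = 183.92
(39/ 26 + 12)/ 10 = 27/ 20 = 1.35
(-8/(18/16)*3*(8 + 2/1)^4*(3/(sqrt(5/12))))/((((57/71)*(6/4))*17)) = -36352000*sqrt(15)/2907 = -48431.61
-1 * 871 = -871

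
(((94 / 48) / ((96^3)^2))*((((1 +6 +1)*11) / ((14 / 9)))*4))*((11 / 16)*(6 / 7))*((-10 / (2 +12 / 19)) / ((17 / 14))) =-0.00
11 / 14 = 0.79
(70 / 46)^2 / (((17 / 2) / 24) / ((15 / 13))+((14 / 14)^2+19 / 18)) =14000 / 14283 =0.98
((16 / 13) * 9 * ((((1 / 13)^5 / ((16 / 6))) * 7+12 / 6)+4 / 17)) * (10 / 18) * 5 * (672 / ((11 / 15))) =63026.11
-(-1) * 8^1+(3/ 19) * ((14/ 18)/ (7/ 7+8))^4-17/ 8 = 12813593159/ 2181033864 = 5.88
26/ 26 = 1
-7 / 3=-2.33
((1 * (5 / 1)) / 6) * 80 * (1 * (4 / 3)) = 88.89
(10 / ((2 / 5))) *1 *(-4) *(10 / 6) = -500 / 3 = -166.67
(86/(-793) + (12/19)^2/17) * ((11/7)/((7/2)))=-9098980/238465409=-0.04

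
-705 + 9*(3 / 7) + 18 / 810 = -220853 / 315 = -701.12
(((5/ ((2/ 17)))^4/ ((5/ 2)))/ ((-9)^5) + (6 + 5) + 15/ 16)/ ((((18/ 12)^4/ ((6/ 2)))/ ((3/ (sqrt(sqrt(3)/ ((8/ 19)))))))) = -8.91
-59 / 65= -0.91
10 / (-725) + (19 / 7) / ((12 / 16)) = 10978 / 3045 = 3.61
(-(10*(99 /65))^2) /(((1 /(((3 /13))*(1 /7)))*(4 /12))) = -352836 /15379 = -22.94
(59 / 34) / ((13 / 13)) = 59 / 34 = 1.74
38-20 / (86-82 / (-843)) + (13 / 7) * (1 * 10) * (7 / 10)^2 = 1700829 / 36290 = 46.87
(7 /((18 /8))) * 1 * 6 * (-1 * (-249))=4648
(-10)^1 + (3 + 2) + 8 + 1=4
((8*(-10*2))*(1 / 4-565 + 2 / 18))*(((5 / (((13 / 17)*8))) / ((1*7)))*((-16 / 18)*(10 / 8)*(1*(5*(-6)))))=351606.63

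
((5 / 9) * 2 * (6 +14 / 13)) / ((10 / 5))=460 / 117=3.93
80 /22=40 /11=3.64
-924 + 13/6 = -5531/6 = -921.83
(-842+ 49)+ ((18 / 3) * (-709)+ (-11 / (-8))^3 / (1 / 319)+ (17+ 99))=-2100083 / 512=-4101.72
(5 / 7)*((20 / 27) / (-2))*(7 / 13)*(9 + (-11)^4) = -2086.89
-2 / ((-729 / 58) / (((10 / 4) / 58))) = 5 / 729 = 0.01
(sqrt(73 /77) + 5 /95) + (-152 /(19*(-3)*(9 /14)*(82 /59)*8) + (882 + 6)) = sqrt(5621) /77 + 18686258 /21033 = 889.40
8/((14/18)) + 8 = 128/7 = 18.29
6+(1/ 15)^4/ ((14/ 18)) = 236251/ 39375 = 6.00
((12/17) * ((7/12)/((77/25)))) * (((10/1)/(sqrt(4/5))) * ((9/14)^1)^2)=0.62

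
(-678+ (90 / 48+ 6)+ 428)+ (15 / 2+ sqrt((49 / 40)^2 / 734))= -234.58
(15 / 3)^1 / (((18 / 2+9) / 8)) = 20 / 9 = 2.22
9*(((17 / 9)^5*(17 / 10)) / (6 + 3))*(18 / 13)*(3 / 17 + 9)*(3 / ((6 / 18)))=5679428 / 1215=4674.43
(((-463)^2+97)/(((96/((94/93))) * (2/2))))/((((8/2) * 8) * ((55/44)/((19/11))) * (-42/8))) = -18.57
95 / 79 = 1.20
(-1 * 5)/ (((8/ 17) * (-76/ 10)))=1.40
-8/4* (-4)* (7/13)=56/13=4.31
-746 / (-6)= 373 / 3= 124.33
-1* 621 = -621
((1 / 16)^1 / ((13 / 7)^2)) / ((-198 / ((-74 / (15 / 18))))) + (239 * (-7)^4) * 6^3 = 27650592891733 / 223080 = 123949224.01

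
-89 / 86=-1.03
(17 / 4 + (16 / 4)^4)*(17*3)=53091 / 4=13272.75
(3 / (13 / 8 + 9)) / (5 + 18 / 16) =192 / 4165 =0.05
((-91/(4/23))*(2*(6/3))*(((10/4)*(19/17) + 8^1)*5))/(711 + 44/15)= -57609825/364106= -158.22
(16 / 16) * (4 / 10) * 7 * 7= 98 / 5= 19.60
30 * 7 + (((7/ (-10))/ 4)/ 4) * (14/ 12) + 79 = 277391/ 960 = 288.95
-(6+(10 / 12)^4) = -8401 / 1296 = -6.48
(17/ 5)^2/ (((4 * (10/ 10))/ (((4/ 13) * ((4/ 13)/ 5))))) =1156/ 21125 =0.05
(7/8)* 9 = 63/8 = 7.88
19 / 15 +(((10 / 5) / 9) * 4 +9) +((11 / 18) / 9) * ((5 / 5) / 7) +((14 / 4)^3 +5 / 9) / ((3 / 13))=4521583 / 22680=199.36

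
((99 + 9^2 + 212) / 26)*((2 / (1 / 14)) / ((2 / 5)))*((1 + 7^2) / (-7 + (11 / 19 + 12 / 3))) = -6517000 / 299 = -21795.99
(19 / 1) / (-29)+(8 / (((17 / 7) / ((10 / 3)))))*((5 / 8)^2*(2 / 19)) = -11447 / 56202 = -0.20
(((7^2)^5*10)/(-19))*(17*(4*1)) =-192083169320/19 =-10109640490.53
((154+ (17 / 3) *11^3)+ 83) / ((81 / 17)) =396746 / 243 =1632.70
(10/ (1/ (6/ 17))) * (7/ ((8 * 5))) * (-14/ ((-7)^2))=-3/ 17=-0.18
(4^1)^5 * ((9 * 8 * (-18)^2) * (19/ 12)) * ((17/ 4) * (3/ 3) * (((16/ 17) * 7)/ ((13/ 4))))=4236115968/ 13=325855074.46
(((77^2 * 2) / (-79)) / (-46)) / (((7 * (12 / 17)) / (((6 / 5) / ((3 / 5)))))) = 14399 / 10902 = 1.32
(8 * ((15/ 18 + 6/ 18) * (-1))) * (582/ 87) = -5432/ 87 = -62.44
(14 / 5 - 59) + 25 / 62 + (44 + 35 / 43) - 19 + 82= 693389 / 13330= 52.02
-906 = -906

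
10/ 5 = 2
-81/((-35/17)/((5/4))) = 1377/28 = 49.18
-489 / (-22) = 489 / 22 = 22.23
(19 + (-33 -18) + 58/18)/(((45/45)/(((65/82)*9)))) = -205.30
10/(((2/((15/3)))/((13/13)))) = 25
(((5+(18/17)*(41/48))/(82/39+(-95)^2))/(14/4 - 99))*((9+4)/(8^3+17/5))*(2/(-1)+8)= -2035605/1963895757722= -0.00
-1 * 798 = -798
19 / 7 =2.71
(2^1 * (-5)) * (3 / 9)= -10 / 3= -3.33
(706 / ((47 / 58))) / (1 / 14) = 573272 / 47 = 12197.28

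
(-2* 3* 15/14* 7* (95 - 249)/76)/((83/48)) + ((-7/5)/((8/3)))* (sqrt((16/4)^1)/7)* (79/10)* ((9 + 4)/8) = 128197263/2523200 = 50.81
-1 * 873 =-873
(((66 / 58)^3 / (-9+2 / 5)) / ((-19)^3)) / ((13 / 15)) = 2695275 / 93511840409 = 0.00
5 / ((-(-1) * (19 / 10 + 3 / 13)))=650 / 277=2.35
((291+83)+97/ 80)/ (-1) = -30017/ 80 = -375.21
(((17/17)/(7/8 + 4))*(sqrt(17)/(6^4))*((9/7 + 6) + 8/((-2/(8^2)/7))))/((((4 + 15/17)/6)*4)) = -16337*sqrt(17)/188244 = -0.36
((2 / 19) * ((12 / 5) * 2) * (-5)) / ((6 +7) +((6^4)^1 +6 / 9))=-144 / 74651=-0.00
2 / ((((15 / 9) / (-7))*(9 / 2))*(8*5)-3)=-14 / 321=-0.04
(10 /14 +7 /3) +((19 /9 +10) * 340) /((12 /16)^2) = 4152448 /567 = 7323.54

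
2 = 2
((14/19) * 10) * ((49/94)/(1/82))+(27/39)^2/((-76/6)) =95054459/301834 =314.92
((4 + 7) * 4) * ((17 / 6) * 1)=374 / 3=124.67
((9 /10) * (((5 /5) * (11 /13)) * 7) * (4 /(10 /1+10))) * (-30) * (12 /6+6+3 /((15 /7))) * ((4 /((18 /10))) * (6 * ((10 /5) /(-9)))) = 57904 /65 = 890.83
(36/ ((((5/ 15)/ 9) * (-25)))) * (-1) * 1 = 972/ 25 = 38.88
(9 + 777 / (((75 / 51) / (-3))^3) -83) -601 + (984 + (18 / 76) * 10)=-1865889213 / 296875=-6285.10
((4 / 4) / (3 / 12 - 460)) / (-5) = 4 / 9195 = 0.00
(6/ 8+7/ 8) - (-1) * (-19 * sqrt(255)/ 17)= 13/ 8 - 19 * sqrt(255)/ 17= -16.22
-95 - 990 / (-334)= -15370 / 167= -92.04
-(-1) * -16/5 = -16/5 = -3.20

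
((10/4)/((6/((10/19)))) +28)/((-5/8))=-12868/285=-45.15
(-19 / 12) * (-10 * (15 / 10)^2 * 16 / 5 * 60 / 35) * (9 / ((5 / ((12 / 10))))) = 73872 / 175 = 422.13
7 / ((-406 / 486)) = -8.38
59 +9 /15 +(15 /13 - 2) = 58.75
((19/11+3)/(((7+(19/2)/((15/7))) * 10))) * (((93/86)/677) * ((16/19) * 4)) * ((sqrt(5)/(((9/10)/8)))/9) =4126720 * sqrt(5)/18781922313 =0.00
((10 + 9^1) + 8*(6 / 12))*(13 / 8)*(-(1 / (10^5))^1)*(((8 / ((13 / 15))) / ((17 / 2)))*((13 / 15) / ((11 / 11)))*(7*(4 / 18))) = -2093 / 3825000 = -0.00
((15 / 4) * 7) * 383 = 40215 / 4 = 10053.75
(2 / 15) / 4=1 / 30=0.03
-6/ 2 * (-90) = 270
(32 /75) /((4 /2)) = 0.21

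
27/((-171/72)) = -216/19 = -11.37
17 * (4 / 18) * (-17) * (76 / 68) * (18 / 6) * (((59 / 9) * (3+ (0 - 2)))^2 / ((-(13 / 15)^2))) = 56218150 / 4563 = 12320.44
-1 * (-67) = 67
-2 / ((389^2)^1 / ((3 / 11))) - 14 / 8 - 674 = -4499227317 / 6658124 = -675.75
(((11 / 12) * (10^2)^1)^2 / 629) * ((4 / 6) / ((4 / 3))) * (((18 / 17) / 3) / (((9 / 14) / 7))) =7411250 / 288711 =25.67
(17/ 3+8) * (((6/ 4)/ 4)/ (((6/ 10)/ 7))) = 1435/ 24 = 59.79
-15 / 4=-3.75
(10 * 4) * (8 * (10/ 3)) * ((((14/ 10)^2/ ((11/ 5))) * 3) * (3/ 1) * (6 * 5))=2822400/ 11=256581.82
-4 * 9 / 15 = -12 / 5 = -2.40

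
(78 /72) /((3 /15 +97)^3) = 1625 /1377495072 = 0.00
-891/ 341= -81/ 31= -2.61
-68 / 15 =-4.53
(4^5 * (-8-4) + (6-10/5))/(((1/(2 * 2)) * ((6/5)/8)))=-982720/3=-327573.33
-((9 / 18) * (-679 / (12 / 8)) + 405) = -536 / 3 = -178.67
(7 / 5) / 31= 7 / 155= 0.05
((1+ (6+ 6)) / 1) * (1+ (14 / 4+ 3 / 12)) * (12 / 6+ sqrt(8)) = 298.16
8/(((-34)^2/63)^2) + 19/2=795434/83521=9.52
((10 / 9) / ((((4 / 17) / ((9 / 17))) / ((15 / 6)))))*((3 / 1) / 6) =25 / 8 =3.12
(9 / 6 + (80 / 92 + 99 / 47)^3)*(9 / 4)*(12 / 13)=1900143412623 / 32843575466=57.85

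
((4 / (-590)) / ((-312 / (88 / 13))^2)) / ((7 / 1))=-242 / 530806185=-0.00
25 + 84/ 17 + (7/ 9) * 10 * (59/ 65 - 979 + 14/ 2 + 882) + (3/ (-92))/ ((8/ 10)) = -485313275/ 731952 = -663.04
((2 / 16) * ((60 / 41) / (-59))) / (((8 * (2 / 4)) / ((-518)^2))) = -1006215 / 4838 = -207.98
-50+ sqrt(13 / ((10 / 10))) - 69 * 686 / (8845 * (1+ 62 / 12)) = -16647254 / 327265+ sqrt(13) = -47.26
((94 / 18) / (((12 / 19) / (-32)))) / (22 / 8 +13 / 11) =-67.30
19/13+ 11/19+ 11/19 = 647/247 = 2.62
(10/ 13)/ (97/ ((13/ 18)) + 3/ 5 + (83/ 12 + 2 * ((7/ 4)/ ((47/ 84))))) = 28200/ 5428601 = 0.01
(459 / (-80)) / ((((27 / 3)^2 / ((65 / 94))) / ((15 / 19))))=-1105 / 28576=-0.04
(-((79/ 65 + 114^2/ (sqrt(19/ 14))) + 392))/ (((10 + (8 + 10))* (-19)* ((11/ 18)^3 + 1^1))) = 17.67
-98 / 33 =-2.97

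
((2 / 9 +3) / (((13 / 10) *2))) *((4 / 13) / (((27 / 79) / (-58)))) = -2657560 / 41067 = -64.71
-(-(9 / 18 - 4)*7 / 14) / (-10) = 7 / 40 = 0.18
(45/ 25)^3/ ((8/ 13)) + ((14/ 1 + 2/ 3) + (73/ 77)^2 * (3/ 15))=432640799/ 17787000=24.32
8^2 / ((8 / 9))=72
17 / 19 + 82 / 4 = 813 / 38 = 21.39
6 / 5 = 1.20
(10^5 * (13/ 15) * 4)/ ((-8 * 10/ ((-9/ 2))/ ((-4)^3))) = -1248000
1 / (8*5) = 1 / 40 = 0.02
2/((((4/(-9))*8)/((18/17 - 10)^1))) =171/34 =5.03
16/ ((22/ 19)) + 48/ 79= 12536/ 869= 14.43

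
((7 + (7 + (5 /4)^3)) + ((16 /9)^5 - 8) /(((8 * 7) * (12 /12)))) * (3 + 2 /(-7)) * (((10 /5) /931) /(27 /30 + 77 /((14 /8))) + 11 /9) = 280260428537225 /5238120581568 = 53.50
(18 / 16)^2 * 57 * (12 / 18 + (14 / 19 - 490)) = -1127925 / 32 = -35247.66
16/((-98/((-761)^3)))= 3525688648/49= 71952829.55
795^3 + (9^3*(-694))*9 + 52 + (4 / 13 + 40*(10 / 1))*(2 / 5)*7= 32364001401 / 65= 497907713.86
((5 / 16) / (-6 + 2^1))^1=-5 / 64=-0.08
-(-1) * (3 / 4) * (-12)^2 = 108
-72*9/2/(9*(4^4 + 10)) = -0.14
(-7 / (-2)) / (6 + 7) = 7 / 26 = 0.27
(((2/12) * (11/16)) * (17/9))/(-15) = -187/12960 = -0.01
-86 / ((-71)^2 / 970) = -16.55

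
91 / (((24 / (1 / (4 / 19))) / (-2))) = -1729 / 48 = -36.02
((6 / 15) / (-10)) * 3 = -3 / 25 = -0.12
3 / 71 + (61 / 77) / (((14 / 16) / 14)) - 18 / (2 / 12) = -520909 / 5467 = -95.28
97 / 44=2.20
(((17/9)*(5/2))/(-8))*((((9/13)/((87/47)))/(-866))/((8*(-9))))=-3995/1128321792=-0.00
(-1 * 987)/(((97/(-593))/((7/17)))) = 4097037/1649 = 2484.56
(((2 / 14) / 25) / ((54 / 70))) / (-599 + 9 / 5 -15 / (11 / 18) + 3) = -11 / 918837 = -0.00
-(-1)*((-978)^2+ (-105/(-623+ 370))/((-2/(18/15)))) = 241990389/253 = 956483.75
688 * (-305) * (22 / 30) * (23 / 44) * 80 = -19305280 / 3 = -6435093.33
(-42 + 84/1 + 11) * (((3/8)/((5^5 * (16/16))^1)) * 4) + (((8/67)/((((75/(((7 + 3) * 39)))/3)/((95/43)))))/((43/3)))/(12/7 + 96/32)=0.09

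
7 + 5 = 12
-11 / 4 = -2.75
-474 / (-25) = 474 / 25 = 18.96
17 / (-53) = -17 / 53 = -0.32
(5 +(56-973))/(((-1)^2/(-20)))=18240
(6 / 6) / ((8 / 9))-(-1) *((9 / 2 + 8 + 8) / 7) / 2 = 145 / 56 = 2.59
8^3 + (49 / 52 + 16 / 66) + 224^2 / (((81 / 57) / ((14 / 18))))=3888520001 / 138996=27975.77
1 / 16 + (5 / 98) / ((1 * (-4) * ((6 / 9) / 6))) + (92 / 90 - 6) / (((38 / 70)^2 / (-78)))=1118629517 / 849072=1317.47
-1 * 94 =-94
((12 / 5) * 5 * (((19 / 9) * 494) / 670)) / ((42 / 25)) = 46930 / 4221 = 11.12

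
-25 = -25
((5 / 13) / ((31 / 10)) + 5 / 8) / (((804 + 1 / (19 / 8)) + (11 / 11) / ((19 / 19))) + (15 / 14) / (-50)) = 0.00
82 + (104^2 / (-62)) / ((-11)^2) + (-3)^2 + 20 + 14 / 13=5394903 / 48763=110.64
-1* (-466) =466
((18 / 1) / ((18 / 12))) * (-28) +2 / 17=-5710 / 17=-335.88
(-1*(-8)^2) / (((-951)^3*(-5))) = -64 / 4300426755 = -0.00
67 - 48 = 19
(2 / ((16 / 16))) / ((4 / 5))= 5 / 2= 2.50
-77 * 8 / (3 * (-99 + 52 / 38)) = 1672 / 795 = 2.10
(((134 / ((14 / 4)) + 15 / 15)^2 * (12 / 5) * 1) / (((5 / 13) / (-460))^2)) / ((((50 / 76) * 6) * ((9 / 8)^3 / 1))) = 33674510172160 / 35721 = 942709055.52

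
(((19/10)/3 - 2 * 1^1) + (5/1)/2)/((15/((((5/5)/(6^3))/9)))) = 17/437400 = 0.00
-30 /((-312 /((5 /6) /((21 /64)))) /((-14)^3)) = -78400 /117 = -670.09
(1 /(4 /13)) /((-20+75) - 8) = 13 /188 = 0.07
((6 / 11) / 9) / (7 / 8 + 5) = 16 / 1551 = 0.01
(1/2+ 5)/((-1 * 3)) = -11/6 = -1.83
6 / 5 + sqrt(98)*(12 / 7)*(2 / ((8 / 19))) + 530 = 57*sqrt(2) + 2656 / 5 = 611.81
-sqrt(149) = -12.21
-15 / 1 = -15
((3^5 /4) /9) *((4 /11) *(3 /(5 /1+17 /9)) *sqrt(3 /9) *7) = 1701 *sqrt(3) /682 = 4.32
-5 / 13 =-0.38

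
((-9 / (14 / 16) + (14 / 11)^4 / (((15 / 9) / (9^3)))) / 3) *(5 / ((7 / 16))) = 3108478848 / 717409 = 4332.92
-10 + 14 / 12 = -53 / 6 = -8.83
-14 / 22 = -7 / 11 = -0.64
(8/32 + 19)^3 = 456533/64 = 7133.33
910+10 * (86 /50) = 927.20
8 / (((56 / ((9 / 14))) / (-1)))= -0.09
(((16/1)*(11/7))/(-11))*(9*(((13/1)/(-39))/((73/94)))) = 4512/511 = 8.83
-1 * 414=-414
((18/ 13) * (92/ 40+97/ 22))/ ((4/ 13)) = 3321/ 110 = 30.19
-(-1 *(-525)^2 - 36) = 275661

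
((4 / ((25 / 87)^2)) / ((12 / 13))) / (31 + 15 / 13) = 1.63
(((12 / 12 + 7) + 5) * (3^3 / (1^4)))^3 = 43243551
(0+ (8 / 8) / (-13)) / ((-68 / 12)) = 3 / 221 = 0.01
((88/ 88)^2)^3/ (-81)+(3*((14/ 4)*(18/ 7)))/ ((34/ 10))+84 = 126586/ 1377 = 91.93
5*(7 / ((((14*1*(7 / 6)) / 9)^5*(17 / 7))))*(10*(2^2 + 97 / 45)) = 4416274710 / 98001617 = 45.06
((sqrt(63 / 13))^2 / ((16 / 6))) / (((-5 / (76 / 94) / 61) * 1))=-219051 / 12220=-17.93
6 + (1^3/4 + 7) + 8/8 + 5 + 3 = 89/4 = 22.25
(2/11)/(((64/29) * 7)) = 29/2464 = 0.01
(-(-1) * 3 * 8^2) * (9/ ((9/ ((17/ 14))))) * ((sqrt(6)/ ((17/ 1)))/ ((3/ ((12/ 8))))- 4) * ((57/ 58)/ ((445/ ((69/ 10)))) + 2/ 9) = -300068768/ 1355025 + 2206388 * sqrt(6)/ 1355025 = -217.46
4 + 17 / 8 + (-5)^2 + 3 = 34.12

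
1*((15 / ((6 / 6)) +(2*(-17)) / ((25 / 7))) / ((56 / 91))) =1781 / 200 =8.90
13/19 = 0.68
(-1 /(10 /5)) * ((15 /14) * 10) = -75 /14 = -5.36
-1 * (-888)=888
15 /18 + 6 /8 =1.58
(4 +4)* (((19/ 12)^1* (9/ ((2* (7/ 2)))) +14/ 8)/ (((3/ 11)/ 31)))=72292/ 21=3442.48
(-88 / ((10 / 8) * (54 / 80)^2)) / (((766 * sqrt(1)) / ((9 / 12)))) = -14080 / 93069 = -0.15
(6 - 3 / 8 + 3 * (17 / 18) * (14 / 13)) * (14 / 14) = 2707 / 312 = 8.68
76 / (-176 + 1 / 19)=-1444 / 3343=-0.43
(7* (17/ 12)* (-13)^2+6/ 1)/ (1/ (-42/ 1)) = -70640.50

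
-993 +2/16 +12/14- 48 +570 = -26321/56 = -470.02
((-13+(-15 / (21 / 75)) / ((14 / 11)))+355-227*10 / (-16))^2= 29990966041 / 153664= 195172.36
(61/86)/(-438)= -61/37668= -0.00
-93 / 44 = -2.11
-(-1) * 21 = 21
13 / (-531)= -13 / 531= -0.02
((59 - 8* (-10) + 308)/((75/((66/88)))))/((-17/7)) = -3129/1700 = -1.84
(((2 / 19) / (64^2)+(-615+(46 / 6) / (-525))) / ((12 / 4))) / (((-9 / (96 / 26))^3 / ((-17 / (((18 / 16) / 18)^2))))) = -25236263377408 / 409643325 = -61605.45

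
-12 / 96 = -1 / 8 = -0.12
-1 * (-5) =5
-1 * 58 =-58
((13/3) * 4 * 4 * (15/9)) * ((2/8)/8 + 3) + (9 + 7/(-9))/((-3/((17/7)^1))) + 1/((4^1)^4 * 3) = 16625855/48384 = 343.62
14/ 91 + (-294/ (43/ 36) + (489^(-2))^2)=-7862435311252787/ 31962978626319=-245.99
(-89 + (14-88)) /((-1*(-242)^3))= -163 /14172488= -0.00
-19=-19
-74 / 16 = -37 / 8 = -4.62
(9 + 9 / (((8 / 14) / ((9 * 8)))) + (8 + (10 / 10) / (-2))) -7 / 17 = 1150.09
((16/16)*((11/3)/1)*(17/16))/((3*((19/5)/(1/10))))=187/5472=0.03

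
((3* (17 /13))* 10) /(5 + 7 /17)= 4335 /598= 7.25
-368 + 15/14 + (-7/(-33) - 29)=-182821/462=-395.72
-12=-12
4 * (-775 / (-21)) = 3100 / 21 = 147.62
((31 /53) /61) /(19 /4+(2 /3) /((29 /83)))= 10788 /7490861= 0.00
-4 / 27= -0.15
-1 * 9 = -9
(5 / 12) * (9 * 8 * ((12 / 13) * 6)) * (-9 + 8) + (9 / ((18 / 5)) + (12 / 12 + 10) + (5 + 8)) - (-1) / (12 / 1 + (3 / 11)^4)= -49065469 / 351546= -139.57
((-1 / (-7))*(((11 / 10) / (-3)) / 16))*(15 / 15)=-11 / 3360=-0.00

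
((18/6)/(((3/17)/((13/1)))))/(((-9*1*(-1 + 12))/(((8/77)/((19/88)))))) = -14144/13167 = -1.07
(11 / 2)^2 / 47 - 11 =-1947 / 188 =-10.36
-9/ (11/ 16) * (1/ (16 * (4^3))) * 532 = -1197/ 176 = -6.80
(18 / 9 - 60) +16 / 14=-398 / 7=-56.86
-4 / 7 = -0.57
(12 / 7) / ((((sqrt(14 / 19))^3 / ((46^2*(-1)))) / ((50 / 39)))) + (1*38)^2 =-5908.63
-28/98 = -2/7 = -0.29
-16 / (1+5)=-8 / 3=-2.67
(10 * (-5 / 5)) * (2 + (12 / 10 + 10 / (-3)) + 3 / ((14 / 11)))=-467 / 21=-22.24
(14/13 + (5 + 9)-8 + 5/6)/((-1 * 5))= -617/390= -1.58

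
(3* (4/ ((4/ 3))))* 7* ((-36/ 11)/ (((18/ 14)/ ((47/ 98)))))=-846/ 11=-76.91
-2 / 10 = -1 / 5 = -0.20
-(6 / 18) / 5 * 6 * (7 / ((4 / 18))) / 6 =-21 / 10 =-2.10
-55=-55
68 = 68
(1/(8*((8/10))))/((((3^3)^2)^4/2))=5/4518872583696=0.00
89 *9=801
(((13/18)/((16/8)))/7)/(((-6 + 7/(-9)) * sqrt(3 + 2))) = -13 * sqrt(5)/8540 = -0.00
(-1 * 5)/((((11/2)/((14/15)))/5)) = -140/33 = -4.24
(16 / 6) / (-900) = -2 / 675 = -0.00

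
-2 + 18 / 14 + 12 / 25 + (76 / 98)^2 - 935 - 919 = -111264313 / 60025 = -1853.63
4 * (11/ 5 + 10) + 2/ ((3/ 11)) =842/ 15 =56.13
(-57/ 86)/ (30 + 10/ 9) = -0.02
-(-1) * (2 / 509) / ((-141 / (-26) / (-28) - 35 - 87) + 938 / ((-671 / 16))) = -976976 / 35943529239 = -0.00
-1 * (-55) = 55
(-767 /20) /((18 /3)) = -767 /120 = -6.39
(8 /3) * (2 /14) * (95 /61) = 760 /1281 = 0.59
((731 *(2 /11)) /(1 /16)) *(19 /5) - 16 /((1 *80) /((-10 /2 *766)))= 486578 /55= 8846.87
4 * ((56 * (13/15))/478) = 1456/3585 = 0.41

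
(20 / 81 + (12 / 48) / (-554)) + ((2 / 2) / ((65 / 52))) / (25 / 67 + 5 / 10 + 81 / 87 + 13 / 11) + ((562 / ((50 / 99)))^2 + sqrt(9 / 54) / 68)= sqrt(6) / 408 + 17730516105443455009 / 14319181215000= 1238235.34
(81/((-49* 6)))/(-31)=27/3038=0.01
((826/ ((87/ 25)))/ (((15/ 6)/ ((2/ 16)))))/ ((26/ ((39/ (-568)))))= -2065/ 65888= -0.03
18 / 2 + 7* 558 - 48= 3867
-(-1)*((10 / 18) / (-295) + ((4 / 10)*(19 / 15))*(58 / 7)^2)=22625039 / 650475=34.78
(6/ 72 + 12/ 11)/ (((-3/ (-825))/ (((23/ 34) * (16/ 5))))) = 35650/ 51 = 699.02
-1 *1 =-1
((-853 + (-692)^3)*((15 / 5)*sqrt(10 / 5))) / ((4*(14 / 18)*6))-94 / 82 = -2982372669*sqrt(2) / 56-47 / 41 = -75316284.66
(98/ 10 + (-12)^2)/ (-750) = -0.21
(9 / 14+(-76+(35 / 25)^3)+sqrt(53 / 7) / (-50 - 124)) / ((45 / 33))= -1397803 / 26250 - 11 * sqrt(371) / 18270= -53.26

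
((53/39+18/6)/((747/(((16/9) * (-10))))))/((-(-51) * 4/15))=-2000/262197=-0.01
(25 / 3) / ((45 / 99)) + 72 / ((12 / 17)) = 361 / 3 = 120.33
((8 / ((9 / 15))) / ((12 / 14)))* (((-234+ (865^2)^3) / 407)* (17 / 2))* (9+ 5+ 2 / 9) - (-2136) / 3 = 63804832930371807829624 / 32967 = 1935415200969812473.98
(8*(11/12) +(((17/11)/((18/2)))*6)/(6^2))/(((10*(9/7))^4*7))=1499939/38972340000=0.00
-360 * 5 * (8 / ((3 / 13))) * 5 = -312000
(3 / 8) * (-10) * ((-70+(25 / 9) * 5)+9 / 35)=8797 / 42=209.45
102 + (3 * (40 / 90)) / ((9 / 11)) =2798 / 27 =103.63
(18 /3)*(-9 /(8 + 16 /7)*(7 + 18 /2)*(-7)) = 588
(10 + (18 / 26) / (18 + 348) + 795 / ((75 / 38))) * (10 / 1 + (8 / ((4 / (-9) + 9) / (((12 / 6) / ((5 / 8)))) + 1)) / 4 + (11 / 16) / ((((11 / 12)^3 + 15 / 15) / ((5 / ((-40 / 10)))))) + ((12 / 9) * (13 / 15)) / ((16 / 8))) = 36747037025201 / 8368965150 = 4390.87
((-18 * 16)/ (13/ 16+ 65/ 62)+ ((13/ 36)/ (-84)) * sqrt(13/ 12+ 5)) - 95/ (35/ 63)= -300681/ 923 - 13 * sqrt(219)/ 18144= -325.78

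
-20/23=-0.87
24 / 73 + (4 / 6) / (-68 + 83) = 0.37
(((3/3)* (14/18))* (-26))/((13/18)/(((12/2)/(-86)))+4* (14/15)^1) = 5460/1787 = 3.06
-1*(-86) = 86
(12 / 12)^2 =1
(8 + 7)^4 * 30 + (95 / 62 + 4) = 94162843 / 62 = 1518755.53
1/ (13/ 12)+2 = 38/ 13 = 2.92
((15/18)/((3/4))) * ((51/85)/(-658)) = -1/987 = -0.00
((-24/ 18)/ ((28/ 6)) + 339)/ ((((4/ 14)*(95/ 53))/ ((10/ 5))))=125663/ 95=1322.77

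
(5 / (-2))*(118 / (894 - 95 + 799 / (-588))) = -173460 / 469013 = -0.37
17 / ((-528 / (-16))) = 17 / 33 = 0.52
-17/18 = -0.94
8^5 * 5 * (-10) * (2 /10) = -327680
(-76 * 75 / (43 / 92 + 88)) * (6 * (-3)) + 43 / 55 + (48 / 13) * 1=2258354887 / 1939795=1164.22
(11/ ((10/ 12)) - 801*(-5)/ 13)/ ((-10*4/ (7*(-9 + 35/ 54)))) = 21975877/ 46800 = 469.57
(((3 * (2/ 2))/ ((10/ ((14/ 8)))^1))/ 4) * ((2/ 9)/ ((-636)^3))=-7/ 61742269440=-0.00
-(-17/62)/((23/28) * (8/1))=119/2852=0.04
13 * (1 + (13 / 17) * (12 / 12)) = 390 / 17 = 22.94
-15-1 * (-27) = 12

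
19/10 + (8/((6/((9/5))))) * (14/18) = 113/30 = 3.77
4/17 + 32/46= 0.93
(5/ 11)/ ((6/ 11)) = 5/ 6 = 0.83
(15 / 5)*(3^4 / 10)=243 / 10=24.30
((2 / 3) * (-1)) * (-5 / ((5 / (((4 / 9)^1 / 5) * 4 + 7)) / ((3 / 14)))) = 331 / 315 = 1.05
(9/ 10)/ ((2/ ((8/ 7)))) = 18/ 35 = 0.51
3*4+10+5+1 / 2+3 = 61 / 2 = 30.50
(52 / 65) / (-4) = -1 / 5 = -0.20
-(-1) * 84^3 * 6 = 3556224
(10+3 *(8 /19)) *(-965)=-206510 /19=-10868.95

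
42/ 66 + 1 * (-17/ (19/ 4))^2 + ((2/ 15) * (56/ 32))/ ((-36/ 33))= 18914993/ 1429560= 13.23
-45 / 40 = -9 / 8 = -1.12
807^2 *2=1302498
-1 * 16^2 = -256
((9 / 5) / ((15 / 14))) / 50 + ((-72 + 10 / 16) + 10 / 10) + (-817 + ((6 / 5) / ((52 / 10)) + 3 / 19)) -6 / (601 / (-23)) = -658156934029 / 742235000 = -886.72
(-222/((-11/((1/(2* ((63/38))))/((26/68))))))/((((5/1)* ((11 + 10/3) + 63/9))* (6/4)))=11951/120120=0.10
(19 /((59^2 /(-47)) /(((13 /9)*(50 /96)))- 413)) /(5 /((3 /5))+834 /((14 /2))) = -0.00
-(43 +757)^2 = -640000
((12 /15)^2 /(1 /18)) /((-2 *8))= -18 /25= -0.72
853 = 853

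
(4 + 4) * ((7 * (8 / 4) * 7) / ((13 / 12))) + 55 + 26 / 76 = 384843 / 494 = 779.03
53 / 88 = 0.60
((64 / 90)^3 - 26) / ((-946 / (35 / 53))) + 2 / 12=168649549 / 913765050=0.18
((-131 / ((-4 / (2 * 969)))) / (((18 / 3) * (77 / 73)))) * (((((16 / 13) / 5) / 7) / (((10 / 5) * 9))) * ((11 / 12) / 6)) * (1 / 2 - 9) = -52510433 / 2063880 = -25.44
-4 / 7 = -0.57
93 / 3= 31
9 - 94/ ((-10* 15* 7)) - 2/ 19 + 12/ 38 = 92768/ 9975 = 9.30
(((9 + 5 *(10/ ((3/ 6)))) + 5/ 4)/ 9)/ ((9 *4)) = 49/ 144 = 0.34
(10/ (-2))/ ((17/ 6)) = -30/ 17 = -1.76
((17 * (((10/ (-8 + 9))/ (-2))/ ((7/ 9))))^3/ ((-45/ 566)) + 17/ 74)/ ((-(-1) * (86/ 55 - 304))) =-22918312567205/ 422204188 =-54282.53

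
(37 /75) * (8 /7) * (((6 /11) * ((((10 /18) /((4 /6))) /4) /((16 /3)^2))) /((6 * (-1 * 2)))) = -37 /197120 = -0.00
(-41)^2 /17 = 1681 /17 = 98.88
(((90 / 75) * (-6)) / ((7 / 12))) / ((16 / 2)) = -54 / 35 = -1.54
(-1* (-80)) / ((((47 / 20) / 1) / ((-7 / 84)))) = -400 / 141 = -2.84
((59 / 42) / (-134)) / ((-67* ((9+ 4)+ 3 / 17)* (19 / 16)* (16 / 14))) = 0.00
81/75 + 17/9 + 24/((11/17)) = 99148/2475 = 40.06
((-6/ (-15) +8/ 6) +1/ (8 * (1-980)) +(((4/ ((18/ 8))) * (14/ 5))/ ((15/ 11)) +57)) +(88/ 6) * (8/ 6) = 433179413/ 5286600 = 81.94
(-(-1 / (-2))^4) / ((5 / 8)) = -1 / 10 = -0.10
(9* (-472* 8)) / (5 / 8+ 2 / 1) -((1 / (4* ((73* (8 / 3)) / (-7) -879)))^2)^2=-3050876743116559717156311 / 235656528092071835392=-12946.29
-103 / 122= -0.84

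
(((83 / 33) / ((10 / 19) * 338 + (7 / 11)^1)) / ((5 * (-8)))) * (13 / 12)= -20501 / 53730720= -0.00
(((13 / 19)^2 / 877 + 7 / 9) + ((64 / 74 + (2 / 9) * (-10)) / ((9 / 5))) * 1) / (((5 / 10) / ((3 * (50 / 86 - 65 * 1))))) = -127336235200 / 13600057329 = -9.36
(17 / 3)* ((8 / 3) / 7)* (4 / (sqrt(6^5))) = 0.10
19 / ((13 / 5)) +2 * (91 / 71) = 9111 / 923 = 9.87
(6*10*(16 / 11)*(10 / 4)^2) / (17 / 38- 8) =-228000 / 3157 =-72.22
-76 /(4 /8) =-152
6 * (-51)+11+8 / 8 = -294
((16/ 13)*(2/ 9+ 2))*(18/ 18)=320/ 117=2.74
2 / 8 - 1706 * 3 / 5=-20467 / 20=-1023.35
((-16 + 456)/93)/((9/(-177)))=-25960/279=-93.05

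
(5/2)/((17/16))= 40/17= 2.35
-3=-3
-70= -70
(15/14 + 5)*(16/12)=170/21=8.10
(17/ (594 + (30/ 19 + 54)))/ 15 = 0.00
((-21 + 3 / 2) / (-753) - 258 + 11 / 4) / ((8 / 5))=-1281225 / 8032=-159.52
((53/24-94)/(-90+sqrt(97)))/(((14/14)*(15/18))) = 2203*sqrt(97)/160060+19827/16006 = 1.37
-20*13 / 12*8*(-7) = 3640 / 3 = 1213.33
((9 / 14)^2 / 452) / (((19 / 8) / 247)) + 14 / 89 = 248753 / 985586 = 0.25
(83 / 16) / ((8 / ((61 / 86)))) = 5063 / 11008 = 0.46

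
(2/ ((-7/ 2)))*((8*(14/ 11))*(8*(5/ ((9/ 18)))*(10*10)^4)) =-512000000000/ 11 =-46545454545.45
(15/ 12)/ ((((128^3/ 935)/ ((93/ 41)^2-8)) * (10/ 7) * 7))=-4487065/ 28202500096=-0.00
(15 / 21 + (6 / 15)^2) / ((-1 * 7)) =-153 / 1225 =-0.12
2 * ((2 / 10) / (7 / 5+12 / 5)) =2 / 19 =0.11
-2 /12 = -1 /6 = -0.17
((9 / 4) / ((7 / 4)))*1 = 9 / 7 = 1.29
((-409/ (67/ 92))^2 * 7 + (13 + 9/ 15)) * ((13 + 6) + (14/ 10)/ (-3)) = 40919179.55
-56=-56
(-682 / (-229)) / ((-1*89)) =-682 / 20381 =-0.03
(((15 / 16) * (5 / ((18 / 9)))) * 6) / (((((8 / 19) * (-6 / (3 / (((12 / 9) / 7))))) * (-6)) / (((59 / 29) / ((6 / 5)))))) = 2942625 / 118784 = 24.77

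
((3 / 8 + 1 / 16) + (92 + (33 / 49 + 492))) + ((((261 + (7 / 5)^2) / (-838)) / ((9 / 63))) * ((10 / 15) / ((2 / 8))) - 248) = 8161157927 / 24637200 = 331.25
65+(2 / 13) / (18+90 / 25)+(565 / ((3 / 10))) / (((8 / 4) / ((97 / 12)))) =7676.81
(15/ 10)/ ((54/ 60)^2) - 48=-1246/ 27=-46.15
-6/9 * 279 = -186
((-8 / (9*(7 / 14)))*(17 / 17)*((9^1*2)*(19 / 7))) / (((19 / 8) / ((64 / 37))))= -16384 / 259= -63.26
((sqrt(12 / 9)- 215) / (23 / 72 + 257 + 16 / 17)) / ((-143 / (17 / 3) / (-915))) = -1364484600 / 45203873 + 4230960 * sqrt(3) / 45203873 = -30.02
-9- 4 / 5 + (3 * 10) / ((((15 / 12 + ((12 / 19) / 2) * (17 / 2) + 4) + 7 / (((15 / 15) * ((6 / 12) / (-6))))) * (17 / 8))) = -1635591 / 163795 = -9.99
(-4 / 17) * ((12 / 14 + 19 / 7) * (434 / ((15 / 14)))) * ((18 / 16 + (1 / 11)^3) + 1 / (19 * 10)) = -165511542 / 429913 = -384.99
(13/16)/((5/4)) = 13/20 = 0.65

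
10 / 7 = 1.43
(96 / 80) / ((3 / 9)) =18 / 5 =3.60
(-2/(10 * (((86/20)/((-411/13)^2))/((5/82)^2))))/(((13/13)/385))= -1625864625/24431654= -66.55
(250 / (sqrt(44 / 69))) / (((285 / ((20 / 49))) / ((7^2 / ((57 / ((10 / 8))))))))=625 * sqrt(759) / 35739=0.48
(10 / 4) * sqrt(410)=50.62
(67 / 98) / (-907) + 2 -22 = -1777787 / 88886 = -20.00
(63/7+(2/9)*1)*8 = 664/9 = 73.78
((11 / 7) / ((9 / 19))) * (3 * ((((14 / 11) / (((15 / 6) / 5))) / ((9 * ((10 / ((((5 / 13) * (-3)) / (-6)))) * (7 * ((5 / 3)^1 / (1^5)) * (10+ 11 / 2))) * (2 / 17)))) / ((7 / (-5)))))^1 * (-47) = 15181 / 177723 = 0.09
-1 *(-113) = 113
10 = 10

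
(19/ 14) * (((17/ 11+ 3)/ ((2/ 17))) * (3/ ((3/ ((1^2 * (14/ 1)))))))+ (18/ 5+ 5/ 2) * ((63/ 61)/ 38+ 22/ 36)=6940744/ 9405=737.98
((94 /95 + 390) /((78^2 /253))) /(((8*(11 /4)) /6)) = 213578 /48165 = 4.43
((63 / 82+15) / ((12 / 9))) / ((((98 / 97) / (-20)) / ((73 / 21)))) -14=-46566193 / 56252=-827.81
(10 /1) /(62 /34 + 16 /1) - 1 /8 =1057 /2424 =0.44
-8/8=-1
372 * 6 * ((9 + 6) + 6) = 46872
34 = 34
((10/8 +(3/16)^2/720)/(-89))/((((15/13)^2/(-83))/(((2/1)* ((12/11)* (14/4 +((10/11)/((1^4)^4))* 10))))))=24.05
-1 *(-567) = 567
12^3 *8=13824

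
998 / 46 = 499 / 23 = 21.70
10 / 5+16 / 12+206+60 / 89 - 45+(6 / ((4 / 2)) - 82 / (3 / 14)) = -57314 / 267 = -214.66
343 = 343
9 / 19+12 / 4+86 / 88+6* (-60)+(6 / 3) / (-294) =-43694969 / 122892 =-355.56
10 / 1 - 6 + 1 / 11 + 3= 78 / 11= 7.09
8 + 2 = 10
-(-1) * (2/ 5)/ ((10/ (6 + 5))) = 11/ 25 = 0.44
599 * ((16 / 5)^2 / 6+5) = 301297 / 75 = 4017.29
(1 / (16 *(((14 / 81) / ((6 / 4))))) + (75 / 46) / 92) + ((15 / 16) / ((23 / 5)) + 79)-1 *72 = 1839991 / 236992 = 7.76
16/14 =8/7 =1.14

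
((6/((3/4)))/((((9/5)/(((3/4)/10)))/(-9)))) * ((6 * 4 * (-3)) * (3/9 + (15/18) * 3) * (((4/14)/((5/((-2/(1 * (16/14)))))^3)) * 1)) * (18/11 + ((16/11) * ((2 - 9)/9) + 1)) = -124117/11000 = -11.28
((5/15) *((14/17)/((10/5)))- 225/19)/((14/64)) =-362944/6783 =-53.51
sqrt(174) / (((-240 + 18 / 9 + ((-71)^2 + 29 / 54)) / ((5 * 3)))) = 810 * sqrt(174) / 259391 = 0.04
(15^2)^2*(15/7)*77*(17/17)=8353125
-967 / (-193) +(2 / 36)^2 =313501 / 62532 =5.01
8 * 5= 40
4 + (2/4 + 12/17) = 177/34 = 5.21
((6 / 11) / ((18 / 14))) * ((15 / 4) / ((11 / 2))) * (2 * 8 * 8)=4480 / 121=37.02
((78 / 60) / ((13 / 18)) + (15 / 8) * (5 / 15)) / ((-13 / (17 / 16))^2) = 28033 / 1730560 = 0.02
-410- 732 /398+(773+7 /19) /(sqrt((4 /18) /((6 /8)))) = -81956 /199+22041 * sqrt(6) /38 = 1008.93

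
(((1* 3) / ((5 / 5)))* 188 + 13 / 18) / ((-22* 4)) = -10165 / 1584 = -6.42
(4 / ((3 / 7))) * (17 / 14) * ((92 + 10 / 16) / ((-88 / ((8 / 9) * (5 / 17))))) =-1235 / 396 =-3.12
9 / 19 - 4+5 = 28 / 19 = 1.47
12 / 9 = 4 / 3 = 1.33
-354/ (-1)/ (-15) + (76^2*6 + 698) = 176652/ 5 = 35330.40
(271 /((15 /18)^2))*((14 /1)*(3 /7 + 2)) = 331704 /25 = 13268.16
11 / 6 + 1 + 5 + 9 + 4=125 / 6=20.83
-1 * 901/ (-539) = 901/ 539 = 1.67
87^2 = 7569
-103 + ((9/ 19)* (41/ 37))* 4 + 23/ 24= -1686223/ 16872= -99.94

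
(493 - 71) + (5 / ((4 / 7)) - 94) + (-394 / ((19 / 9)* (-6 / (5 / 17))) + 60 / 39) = 347.44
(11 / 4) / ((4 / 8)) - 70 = -129 / 2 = -64.50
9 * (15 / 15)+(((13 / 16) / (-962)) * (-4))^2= 9.00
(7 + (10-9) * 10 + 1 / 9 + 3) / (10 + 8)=181 / 162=1.12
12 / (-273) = -4 / 91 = -0.04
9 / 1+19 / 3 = 46 / 3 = 15.33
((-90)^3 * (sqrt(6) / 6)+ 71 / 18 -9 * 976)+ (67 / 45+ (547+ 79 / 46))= -305842.85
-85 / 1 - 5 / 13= -1110 / 13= -85.38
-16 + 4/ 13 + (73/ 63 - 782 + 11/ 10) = -6514601/ 8190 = -795.43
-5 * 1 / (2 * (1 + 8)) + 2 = 31 / 18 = 1.72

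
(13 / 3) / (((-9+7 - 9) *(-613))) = 13 / 20229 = 0.00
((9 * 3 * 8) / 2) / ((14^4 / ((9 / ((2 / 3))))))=729 / 19208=0.04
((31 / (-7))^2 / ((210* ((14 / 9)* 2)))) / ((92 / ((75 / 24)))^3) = 9009375 / 7658004021248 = 0.00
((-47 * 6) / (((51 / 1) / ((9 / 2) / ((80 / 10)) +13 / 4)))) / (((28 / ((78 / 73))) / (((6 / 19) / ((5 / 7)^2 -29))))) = 2348073 / 263330272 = 0.01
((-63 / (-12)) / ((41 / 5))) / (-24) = -35 / 1312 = -0.03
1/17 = 0.06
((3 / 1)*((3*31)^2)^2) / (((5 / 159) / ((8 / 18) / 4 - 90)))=-3207422603277 / 5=-641484520655.40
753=753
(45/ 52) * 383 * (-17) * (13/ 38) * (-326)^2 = -7784584155/ 38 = -204857477.76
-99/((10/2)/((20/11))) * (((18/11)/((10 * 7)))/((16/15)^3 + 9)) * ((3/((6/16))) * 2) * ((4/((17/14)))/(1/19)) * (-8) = 4255027200/6446077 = 660.10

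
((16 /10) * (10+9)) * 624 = 94848 /5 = 18969.60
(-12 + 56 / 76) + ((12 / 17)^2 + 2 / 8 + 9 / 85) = -1143117 / 109820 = -10.41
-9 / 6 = -3 / 2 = -1.50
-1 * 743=-743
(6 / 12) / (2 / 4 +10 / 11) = 11 / 31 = 0.35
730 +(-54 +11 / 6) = 4067 / 6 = 677.83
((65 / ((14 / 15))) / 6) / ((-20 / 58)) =-1885 / 56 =-33.66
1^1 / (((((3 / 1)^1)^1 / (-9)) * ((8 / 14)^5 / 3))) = -151263 / 1024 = -147.72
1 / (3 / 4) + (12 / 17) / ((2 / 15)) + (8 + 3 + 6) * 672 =582962 / 51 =11430.63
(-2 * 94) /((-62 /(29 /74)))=1363 /1147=1.19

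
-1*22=-22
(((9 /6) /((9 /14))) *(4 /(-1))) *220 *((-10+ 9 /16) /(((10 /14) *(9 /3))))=81389 /9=9043.22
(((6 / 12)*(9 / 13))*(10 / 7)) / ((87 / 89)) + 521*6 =8250849 / 2639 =3126.51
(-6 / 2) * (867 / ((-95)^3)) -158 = -135462649 / 857375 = -158.00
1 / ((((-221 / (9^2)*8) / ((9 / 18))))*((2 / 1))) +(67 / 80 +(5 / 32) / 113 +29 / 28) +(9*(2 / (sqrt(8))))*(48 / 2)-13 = -155747603 / 13984880 +108*sqrt(2) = 141.60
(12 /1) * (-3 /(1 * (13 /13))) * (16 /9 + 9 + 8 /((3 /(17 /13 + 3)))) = -10420 /13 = -801.54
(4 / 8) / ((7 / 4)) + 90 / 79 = 788 / 553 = 1.42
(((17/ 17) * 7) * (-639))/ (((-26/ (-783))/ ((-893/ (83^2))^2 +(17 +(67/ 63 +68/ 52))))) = -20946869052601914/ 8020456249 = -2611680.48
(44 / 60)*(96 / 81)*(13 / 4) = 1144 / 405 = 2.82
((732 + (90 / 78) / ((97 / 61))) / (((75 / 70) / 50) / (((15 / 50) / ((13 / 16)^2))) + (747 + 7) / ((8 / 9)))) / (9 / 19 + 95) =1850542848 / 204545280407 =0.01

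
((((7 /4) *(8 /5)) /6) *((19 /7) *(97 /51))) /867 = 1843 /663255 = 0.00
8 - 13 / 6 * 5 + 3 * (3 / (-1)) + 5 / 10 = -34 / 3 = -11.33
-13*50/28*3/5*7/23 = -195/46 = -4.24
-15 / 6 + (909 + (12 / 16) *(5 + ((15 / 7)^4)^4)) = 4956556541835647279 / 33232930569601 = 149145.94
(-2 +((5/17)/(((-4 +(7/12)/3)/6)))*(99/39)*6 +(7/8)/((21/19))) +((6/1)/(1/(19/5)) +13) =100019027/3633240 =27.53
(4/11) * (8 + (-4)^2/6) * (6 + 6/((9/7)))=4096/99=41.37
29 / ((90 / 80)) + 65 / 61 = 26.84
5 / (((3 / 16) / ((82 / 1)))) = 2186.67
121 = 121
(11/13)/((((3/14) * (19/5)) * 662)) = 385/245271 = 0.00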